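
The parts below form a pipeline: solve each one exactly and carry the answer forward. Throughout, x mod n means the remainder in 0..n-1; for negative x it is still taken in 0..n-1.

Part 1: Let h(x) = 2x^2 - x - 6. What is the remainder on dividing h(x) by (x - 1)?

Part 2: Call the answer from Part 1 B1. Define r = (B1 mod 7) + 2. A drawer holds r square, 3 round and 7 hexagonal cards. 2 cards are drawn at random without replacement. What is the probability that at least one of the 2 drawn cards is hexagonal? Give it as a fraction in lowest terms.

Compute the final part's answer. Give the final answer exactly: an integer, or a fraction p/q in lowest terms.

Part 1: remainder = value at the root: 2*(1)^2 - 1*(1)^1 - 6 = (2) + (-1) + (-6) = -5; answer -5
Part 2: B1 = -5; r = 4; total draws C(14,2) = 91; complement C(7,2) = 21; favorable 91 - 21 = 70; P = 10/13; answer 10/13

10/13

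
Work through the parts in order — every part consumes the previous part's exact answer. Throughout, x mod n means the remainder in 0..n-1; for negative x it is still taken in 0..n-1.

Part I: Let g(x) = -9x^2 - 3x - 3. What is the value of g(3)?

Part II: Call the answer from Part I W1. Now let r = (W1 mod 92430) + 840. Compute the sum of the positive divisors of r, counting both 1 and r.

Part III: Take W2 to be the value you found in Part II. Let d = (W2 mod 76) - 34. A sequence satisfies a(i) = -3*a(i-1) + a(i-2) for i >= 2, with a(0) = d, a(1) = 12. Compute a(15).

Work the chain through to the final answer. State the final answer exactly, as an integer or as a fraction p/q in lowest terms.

Part I: -9*(3)^2 - 3*(3)^1 - 3 = (-81) + (-9) + (-3) = -93; answer -93
Part II: W1 = -93; r = 93177; 93177 = 3^3 * 7 * 17 * 29; sigma = (1 + 3 + 9 + 27) * (1 + 7) * (1 + 17) * (1 + 29) = 40 * 8 * 18 * 30 = 172800; answer 172800
Part III: W2 = 172800; d = 18; a(2) = -3*(12) + 1*(18) = -18; iterating: a(2)=-18, a(3)=66, a(4)=-216, a(5)=714, a(6)=-2358, a(7)=7788, a(8)=-25722, a(9)=84954, a(10)=-280584, a(11)=926706, a(12)=-3060702, a(13)=10108812, a(14)=-33387138, a(15)=110270226; answer 110270226

110270226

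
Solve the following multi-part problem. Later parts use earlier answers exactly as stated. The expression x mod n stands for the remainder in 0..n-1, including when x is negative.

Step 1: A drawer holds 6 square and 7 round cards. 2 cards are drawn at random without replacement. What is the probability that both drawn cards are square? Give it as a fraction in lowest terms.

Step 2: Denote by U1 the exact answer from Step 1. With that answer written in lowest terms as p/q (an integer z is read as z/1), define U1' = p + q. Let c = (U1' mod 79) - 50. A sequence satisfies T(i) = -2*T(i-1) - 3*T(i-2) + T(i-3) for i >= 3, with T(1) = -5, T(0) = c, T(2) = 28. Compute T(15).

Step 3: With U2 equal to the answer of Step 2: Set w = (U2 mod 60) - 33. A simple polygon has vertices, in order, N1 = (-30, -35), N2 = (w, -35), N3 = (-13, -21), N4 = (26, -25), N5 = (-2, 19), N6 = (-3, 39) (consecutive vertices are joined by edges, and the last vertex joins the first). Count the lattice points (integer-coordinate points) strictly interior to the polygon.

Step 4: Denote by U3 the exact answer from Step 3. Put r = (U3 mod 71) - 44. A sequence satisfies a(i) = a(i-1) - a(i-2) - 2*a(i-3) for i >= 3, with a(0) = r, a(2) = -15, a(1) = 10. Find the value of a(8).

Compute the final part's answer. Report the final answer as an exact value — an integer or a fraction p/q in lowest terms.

1

Step 1: total draws C(13,2) = 78; favorable C(6,2) = 15; P = 5/26; answer 5/26
Step 2: U1 = 5/26; threaded value p + q = 31; c = -19; T(3) = -2*(28) - 3*(-5) + 1*(-19) = -60; iterating: T(3)=-60, T(4)=31, T(5)=146, T(6)=-445, T(7)=483, T(8)=515, T(9)=-2924, T(10)=4786, T(11)=-285, T(12)=-16712, T(13)=39065, T(14)=-28279, T(15)=-77349; answer -77349
Step 3: U2 = -77349; w = 18; cross terms: (-30*-35 - 18*-35)=1680, (18*-21 - -13*-35)=-833, (-13*-25 - 26*-21)=871, (26*19 - -2*-25)=444, (-2*39 - -3*19)=-21, (-3*-35 - -30*39)=1275; twice the area = |3416| = 3416; area = 1708; boundary points = 48 + 1 + 1 + 4 + 1 + 1 = 56; strictly interior points = area - boundary/2 + 1 = 1681; answer 1681
Step 4: U3 = 1681; r = 4; a(3) = 1*(-15) - 1*(10) - 2*(4) = -33; iterating: a(3)=-33, a(4)=-38, a(5)=25, a(6)=129, a(7)=180, a(8)=1; answer 1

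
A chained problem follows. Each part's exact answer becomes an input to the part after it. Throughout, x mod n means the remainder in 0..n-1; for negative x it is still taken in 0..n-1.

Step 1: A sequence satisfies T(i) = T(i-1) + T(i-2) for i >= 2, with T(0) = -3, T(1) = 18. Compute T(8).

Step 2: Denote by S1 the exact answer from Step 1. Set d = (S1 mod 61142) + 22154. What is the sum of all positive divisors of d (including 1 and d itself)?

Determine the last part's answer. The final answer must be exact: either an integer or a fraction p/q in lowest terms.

Step 1: T(2) = 1*(18) + 1*(-3) = 15; iterating: T(2)=15, T(3)=33, T(4)=48, T(5)=81, T(6)=129, T(7)=210, T(8)=339; answer 339
Step 2: S1 = 339; d = 22493; 22493 = 83 * 271; sigma = (1 + 83) * (1 + 271) = 84 * 272 = 22848; answer 22848

22848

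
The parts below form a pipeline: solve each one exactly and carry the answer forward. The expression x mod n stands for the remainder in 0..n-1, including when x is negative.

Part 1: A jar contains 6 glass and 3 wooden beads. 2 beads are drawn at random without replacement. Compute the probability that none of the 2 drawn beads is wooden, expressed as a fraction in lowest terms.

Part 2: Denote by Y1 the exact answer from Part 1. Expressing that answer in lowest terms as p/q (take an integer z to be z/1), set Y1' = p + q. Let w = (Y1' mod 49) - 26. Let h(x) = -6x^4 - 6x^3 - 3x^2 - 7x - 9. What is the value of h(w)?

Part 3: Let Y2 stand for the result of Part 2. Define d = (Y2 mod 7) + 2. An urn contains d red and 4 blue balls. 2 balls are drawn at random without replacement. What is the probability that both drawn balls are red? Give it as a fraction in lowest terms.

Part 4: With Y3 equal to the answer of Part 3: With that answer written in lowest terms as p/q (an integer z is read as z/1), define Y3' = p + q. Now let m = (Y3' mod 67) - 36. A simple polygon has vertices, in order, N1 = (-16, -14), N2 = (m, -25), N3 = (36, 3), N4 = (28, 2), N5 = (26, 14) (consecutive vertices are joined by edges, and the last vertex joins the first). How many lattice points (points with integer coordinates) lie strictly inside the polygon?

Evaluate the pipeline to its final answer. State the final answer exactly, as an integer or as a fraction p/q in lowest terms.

Part 1: total draws C(9,2) = 36; favorable C(6,2) = 15; P = 5/12; answer 5/12
Part 2: Y1 = 5/12; threaded value p + q = 17; w = -9; -6*(-9)^4 - 6*(-9)^3 - 3*(-9)^2 - 7*(-9)^1 - 9 = (-39366) + (4374) + (-243) + (63) + (-9) = -35181; answer -35181
Part 3: Y2 = -35181; d = 3; total draws C(7,2) = 21; favorable C(3,2) = 3; P = 1/7; answer 1/7
Part 4: Y3 = 1/7; threaded value p + q = 8; m = -28; cross terms: (-16*-25 - -28*-14)=8, (-28*3 - 36*-25)=816, (36*2 - 28*3)=-12, (28*14 - 26*2)=340, (26*-14 - -16*14)=-140; twice the area = |1012| = 1012; area = 506; boundary points = 1 + 4 + 1 + 2 + 14 = 22; strictly interior points = area - boundary/2 + 1 = 496; answer 496

496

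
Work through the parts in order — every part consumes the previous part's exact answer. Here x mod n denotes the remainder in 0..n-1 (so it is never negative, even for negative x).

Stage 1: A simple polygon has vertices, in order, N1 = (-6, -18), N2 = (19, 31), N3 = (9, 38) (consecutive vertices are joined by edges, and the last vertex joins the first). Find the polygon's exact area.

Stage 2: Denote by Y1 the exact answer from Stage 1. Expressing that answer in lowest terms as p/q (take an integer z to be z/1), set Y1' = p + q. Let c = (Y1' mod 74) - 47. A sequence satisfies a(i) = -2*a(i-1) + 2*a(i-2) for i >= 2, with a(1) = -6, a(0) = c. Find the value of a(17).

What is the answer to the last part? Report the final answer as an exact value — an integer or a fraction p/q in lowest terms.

Stage 1: cross terms: (-6*31 - 19*-18)=156, (19*38 - 9*31)=443, (9*-18 - -6*38)=66; twice the area = |665| = 665; area = 665/2; answer 665/2
Stage 2: Y1 = 665/2; threaded value p + q = 667; c = -46; a(2) = -2*(-6) + 2*(-46) = -80; iterating: a(2)=-80, a(3)=148, a(4)=-456, a(5)=1208, a(6)=-3328, a(7)=9072, a(8)=-24800, a(9)=67744, a(10)=-185088, a(11)=505664, a(12)=-1381504, a(13)=3774336, a(14)=-10311680, a(15)=28172032, a(16)=-76967424, a(17)=210278912; answer 210278912

210278912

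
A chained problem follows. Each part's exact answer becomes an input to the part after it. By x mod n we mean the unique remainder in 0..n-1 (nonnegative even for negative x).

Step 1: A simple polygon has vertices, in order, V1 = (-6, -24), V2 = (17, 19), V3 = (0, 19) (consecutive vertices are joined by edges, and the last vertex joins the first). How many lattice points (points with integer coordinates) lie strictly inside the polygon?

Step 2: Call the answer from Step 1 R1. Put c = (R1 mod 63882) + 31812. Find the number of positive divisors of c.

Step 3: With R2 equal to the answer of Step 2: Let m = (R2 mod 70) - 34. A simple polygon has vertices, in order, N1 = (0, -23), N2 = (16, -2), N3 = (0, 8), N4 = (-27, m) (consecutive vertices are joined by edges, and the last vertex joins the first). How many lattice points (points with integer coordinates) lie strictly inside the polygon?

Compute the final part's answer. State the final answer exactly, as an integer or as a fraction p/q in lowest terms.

665

Step 1: cross terms: (-6*19 - 17*-24)=294, (17*19 - 0*19)=323, (0*-24 - -6*19)=114; twice the area = |731| = 731; area = 731/2; boundary points = 1 + 17 + 1 = 19; strictly interior points = area - boundary/2 + 1 = 357; answer 357
Step 2: R1 = 357; c = 32169; 32169 = 3 * 10723; number of divisors = (1+1) * (1+1) = 4; answer 4
Step 3: R2 = 4; m = -30; cross terms: (0*-2 - 16*-23)=368, (16*8 - 0*-2)=128, (0*-30 - -27*8)=216, (-27*-23 - 0*-30)=621; twice the area = |1333| = 1333; area = 1333/2; boundary points = 1 + 2 + 1 + 1 = 5; strictly interior points = area - boundary/2 + 1 = 665; answer 665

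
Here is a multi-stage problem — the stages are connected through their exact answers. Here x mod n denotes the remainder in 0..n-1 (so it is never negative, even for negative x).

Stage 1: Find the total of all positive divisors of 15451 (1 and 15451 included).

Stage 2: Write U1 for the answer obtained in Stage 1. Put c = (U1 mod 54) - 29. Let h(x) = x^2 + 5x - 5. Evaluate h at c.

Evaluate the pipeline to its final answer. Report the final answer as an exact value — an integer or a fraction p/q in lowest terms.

Stage 1: 15451 is prime, so its only divisors are 1 and 15451; sigma = 1 + 15451 = 15452; answer 15452
Stage 2: U1 = 15452; c = -21; 1*(-21)^2 + 5*(-21)^1 - 5 = (441) + (-105) + (-5) = 331; answer 331

331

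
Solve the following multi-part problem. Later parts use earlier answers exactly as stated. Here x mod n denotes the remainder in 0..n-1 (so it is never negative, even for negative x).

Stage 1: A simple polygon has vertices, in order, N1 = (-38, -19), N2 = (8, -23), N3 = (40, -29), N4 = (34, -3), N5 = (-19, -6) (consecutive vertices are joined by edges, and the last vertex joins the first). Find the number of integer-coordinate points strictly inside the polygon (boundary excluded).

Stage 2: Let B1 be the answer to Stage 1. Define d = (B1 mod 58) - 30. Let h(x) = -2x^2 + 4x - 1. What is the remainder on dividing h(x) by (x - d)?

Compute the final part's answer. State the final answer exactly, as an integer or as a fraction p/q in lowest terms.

Stage 1: cross terms: (-38*-23 - 8*-19)=1026, (8*-29 - 40*-23)=688, (40*-3 - 34*-29)=866, (34*-6 - -19*-3)=-261, (-19*-19 - -38*-6)=133; twice the area = |2452| = 2452; area = 1226; boundary points = 2 + 2 + 2 + 1 + 1 = 8; strictly interior points = area - boundary/2 + 1 = 1223; answer 1223
Stage 2: B1 = 1223; d = -25; remainder = value at the root: -2*(-25)^2 + 4*(-25)^1 - 1 = (-1250) + (-100) + (-1) = -1351; answer -1351

-1351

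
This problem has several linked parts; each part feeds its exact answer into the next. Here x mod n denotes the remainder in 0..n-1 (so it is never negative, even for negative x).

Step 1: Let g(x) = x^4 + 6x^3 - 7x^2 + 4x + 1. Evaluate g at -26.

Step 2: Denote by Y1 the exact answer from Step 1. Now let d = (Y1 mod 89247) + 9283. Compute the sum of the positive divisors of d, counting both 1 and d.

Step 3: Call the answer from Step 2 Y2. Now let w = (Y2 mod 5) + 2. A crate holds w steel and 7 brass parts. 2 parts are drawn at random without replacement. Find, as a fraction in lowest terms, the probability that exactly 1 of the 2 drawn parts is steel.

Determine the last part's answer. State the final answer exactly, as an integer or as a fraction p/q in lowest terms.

28/55

Step 1: 1*(-26)^4 + 6*(-26)^3 - 7*(-26)^2 + 4*(-26)^1 + 1 = (456976) + (-105456) + (-4732) + (-104) + (1) = 346685; answer 346685
Step 2: Y1 = 346685; d = 88227; 88227 = 3^2 * 9803; sigma = (1 + 3 + 9) * (1 + 9803) = 13 * 9804 = 127452; answer 127452
Step 3: Y2 = 127452; w = 4; total draws C(11,2) = 55; favorable C(4,1)*C(7,1) = 28; P = 28/55; answer 28/55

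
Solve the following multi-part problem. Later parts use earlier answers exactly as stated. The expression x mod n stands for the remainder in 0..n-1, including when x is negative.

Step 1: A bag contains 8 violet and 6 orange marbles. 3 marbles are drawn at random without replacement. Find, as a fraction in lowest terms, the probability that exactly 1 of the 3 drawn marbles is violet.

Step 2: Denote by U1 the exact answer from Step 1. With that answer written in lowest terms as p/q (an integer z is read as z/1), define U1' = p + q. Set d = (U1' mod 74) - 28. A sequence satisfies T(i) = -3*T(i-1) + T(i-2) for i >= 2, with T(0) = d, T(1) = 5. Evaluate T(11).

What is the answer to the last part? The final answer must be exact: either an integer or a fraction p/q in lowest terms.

-106498

Step 1: total draws C(14,3) = 364; favorable C(8,1)*C(6,2) = 120; P = 30/91; answer 30/91
Step 2: U1 = 30/91; threaded value p + q = 121; d = 19; T(2) = -3*(5) + 1*(19) = 4; iterating: T(2)=4, T(3)=-7, T(4)=25, T(5)=-82, T(6)=271, T(7)=-895, T(8)=2956, T(9)=-9763, T(10)=32245, T(11)=-106498; answer -106498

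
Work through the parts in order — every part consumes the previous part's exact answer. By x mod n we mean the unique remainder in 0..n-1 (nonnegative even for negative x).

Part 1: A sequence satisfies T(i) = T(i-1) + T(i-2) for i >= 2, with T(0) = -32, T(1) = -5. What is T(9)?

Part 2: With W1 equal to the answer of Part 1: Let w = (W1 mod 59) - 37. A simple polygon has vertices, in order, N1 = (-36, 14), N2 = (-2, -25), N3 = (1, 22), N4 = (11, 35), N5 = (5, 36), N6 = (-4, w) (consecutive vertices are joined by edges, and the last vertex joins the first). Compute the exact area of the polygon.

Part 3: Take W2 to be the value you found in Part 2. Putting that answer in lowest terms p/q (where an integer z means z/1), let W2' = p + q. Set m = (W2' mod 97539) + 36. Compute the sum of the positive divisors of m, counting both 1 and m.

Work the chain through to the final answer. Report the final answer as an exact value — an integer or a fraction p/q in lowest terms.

1824

Part 1: T(2) = 1*(-5) + 1*(-32) = -37; iterating: T(2)=-37, T(3)=-42, T(4)=-79, T(5)=-121, T(6)=-200, T(7)=-321, T(8)=-521, T(9)=-842; answer -842
Part 2: W1 = -842; w = 6; cross terms: (-36*-25 - -2*14)=928, (-2*22 - 1*-25)=-19, (1*35 - 11*22)=-207, (11*36 - 5*35)=221, (5*6 - -4*36)=174, (-4*14 - -36*6)=160; twice the area = |1257| = 1257; area = 1257/2; answer 1257/2
Part 3: W2 = 1257/2; threaded value p + q = 1259; m = 1295; 1295 = 5 * 7 * 37; sigma = (1 + 5) * (1 + 7) * (1 + 37) = 6 * 8 * 38 = 1824; answer 1824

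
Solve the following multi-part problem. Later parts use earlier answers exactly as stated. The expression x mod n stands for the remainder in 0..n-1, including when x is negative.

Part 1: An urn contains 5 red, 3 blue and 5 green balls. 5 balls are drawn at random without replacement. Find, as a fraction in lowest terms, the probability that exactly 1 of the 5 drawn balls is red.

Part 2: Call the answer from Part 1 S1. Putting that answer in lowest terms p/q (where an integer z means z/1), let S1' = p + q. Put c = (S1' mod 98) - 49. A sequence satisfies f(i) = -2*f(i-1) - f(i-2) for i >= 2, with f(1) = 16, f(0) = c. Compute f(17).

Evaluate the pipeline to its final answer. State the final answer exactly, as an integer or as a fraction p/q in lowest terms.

592

Part 1: total draws C(13,5) = 1287; favorable C(5,1)*C(8,4) = 350; P = 350/1287; answer 350/1287
Part 2: S1 = 350/1287; threaded value p + q = 1637; c = 20; f(2) = -2*(16) - 1*(20) = -52; iterating: f(2)=-52, f(3)=88, f(4)=-124, f(5)=160, f(6)=-196, f(7)=232, f(8)=-268, f(9)=304, f(10)=-340, f(11)=376, f(12)=-412, f(13)=448, f(14)=-484, f(15)=520, f(16)=-556, f(17)=592; answer 592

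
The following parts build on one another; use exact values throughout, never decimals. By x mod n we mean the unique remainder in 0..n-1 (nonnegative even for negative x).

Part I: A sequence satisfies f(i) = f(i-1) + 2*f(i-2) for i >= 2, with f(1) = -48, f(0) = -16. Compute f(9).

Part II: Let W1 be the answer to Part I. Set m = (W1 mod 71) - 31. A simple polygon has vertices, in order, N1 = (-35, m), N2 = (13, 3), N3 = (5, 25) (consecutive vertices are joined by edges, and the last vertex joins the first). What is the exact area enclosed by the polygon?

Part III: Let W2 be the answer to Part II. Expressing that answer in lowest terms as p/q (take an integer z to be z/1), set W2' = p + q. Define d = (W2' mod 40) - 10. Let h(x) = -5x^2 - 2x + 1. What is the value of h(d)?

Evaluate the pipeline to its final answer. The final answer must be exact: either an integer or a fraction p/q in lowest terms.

-386

Part I: f(2) = 1*(-48) + 2*(-16) = -80; iterating: f(2)=-80, f(3)=-176, f(4)=-336, f(5)=-688, f(6)=-1360, f(7)=-2736, f(8)=-5456, f(9)=-10928; answer -10928
Part II: W1 = -10928; m = -25; cross terms: (-35*3 - 13*-25)=220, (13*25 - 5*3)=310, (5*-25 - -35*25)=750; twice the area = |1280| = 1280; area = 640; answer 640
Part III: W2 = 640; threaded value p + q = 641; d = -9; -5*(-9)^2 - 2*(-9)^1 + 1 = (-405) + (18) + (1) = -386; answer -386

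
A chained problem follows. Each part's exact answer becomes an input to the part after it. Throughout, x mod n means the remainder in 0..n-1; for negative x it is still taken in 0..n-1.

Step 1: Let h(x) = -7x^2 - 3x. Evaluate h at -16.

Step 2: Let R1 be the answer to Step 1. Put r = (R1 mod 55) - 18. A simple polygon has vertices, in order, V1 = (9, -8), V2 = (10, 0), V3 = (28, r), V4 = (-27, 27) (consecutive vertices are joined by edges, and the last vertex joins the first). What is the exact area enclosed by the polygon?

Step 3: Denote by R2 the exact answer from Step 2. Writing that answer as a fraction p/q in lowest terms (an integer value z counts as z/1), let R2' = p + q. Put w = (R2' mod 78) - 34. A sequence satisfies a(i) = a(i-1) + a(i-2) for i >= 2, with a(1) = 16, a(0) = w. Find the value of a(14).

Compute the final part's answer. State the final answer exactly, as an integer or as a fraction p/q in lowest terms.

6265

Step 1: -7*(-16)^2 - 3*(-16)^1 = (-1792) + (48) = -1744; answer -1744
Step 2: R1 = -1744; r = -2; cross terms: (9*0 - 10*-8)=80, (10*-2 - 28*0)=-20, (28*27 - -27*-2)=702, (-27*-8 - 9*27)=-27; twice the area = |735| = 735; area = 735/2; answer 735/2
Step 3: R2 = 735/2; threaded value p + q = 737; w = 1; a(2) = 1*(16) + 1*(1) = 17; iterating: a(2)=17, a(3)=33, a(4)=50, a(5)=83, a(6)=133, a(7)=216, a(8)=349, a(9)=565, a(10)=914, a(11)=1479, a(12)=2393, a(13)=3872, a(14)=6265; answer 6265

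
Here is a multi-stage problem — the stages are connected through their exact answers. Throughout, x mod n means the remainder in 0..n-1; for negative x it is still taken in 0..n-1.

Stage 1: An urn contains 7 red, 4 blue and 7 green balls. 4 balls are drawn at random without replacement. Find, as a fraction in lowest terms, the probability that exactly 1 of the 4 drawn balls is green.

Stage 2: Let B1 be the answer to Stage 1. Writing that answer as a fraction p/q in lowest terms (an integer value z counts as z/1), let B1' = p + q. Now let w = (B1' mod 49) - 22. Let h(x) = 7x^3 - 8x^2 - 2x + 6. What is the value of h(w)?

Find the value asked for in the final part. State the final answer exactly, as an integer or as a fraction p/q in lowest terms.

17618

Stage 1: total draws C(18,4) = 3060; favorable C(7,1)*C(11,3) = 1155; P = 77/204; answer 77/204
Stage 2: B1 = 77/204; threaded value p + q = 281; w = 14; 7*(14)^3 - 8*(14)^2 - 2*(14)^1 + 6 = (19208) + (-1568) + (-28) + (6) = 17618; answer 17618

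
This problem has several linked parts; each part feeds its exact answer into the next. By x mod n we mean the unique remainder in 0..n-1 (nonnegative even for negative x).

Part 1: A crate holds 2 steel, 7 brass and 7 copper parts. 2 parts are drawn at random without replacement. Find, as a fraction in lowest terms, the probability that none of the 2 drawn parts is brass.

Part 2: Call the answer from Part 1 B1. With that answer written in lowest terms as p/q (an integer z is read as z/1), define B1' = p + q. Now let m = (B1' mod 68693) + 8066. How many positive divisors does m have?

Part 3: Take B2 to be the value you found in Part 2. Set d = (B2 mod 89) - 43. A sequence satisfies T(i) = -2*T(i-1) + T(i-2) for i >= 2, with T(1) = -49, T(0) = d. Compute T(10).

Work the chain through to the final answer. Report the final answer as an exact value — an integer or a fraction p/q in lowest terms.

78107

Part 1: total draws C(16,2) = 120; favorable C(9,2) = 36; P = 3/10; answer 3/10
Part 2: B1 = 3/10; threaded value p + q = 13; m = 8079; 8079 = 3 * 2693; number of divisors = (1+1) * (1+1) = 4; answer 4
Part 3: B2 = 4; d = -39; T(2) = -2*(-49) + 1*(-39) = 59; iterating: T(2)=59, T(3)=-167, T(4)=393, T(5)=-953, T(6)=2299, T(7)=-5551, T(8)=13401, T(9)=-32353, T(10)=78107; answer 78107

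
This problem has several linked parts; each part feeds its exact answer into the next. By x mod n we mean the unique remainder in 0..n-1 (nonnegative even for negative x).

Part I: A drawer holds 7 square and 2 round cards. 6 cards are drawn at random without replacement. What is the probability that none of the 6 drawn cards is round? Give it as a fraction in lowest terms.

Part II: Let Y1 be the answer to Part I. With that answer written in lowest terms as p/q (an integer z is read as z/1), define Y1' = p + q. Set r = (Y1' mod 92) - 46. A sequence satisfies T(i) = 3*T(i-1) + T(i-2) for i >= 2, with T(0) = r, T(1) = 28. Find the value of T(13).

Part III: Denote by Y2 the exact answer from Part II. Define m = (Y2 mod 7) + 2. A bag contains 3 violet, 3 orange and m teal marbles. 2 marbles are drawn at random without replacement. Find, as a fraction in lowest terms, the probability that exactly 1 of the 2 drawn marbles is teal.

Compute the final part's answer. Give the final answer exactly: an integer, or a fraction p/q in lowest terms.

6/11

Part I: total draws C(9,6) = 84; favorable C(7,6) = 7; P = 1/12; answer 1/12
Part II: Y1 = 1/12; threaded value p + q = 13; r = -33; T(2) = 3*(28) + 1*(-33) = 51; iterating: T(2)=51, T(3)=181, T(4)=594, T(5)=1963, T(6)=6483, T(7)=21412, T(8)=70719, T(9)=233569, T(10)=771426, T(11)=2547847, T(12)=8414967, T(13)=27792748; answer 27792748
Part III: Y2 = 27792748; m = 6; total draws C(12,2) = 66; favorable C(6,1)*C(6,1) = 36; P = 6/11; answer 6/11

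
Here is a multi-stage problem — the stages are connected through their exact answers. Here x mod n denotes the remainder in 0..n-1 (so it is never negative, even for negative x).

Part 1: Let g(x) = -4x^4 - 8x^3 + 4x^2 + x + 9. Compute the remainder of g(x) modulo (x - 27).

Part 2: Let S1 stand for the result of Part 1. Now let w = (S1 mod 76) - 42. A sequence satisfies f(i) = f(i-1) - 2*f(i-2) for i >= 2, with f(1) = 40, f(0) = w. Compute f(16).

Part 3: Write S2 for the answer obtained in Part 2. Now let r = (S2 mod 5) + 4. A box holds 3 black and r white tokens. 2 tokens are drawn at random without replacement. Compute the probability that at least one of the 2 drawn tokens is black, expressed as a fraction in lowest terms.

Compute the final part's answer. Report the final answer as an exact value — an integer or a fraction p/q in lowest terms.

8/15

Part 1: remainder = value at the root: -4*(27)^4 - 8*(27)^3 + 4*(27)^2 + 1*(27)^1 + 9 = (-2125764) + (-157464) + (2916) + (27) + (9) = -2280276; answer -2280276
Part 2: S1 = -2280276; w = -14; f(2) = 1*(40) - 2*(-14) = 68; iterating: f(2)=68, f(3)=-12, f(4)=-148, f(5)=-124, f(6)=172, f(7)=420, f(8)=76, f(9)=-764, f(10)=-916, f(11)=612, f(12)=2444, f(13)=1220, f(14)=-3668, f(15)=-6108, f(16)=1228; answer 1228
Part 3: S2 = 1228; r = 7; total draws C(10,2) = 45; complement C(7,2) = 21; favorable 45 - 21 = 24; P = 8/15; answer 8/15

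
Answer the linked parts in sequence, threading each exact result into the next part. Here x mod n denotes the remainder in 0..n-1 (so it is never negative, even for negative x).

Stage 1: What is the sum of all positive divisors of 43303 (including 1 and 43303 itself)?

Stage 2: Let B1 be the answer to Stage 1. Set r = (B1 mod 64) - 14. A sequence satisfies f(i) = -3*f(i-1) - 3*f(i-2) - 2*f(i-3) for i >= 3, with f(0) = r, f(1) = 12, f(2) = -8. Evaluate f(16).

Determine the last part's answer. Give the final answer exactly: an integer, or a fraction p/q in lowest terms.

1004928

Stage 1: 43303 = 13 * 3331; sigma = (1 + 13) * (1 + 3331) = 14 * 3332 = 46648; answer 46648
Stage 2: B1 = 46648; r = 42; f(3) = -3*(-8) - 3*(12) - 2*(42) = -96; iterating: f(3)=-96, f(4)=288, f(5)=-560, f(6)=1008, f(7)=-1920, f(8)=3856, f(9)=-7824, f(10)=15744, f(11)=-31472, f(12)=62832, f(13)=-125568, f(14)=251152, f(15)=-502416, f(16)=1004928; answer 1004928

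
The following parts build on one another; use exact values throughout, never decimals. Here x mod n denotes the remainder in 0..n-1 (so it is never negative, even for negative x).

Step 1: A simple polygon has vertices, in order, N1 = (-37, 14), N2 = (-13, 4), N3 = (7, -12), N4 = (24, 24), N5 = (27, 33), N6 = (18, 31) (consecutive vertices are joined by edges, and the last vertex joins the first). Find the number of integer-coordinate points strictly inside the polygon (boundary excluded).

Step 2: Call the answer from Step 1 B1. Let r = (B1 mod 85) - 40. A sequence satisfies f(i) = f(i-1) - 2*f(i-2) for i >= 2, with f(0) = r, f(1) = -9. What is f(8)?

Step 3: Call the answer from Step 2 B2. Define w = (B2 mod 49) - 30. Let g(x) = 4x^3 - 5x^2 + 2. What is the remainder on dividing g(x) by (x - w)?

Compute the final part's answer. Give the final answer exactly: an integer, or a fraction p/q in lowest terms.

Step 1: cross terms: (-37*4 - -13*14)=34, (-13*-12 - 7*4)=128, (7*24 - 24*-12)=456, (24*33 - 27*24)=144, (27*31 - 18*33)=243, (18*14 - -37*31)=1399; twice the area = |2404| = 2404; area = 1202; boundary points = 2 + 4 + 1 + 3 + 1 + 1 = 12; strictly interior points = area - boundary/2 + 1 = 1197; answer 1197
Step 2: B1 = 1197; r = -33; f(2) = 1*(-9) - 2*(-33) = 57; iterating: f(2)=57, f(3)=75, f(4)=-39, f(5)=-189, f(6)=-111, f(7)=267, f(8)=489; answer 489
Step 3: B2 = 489; w = 18; remainder = value at the root: 4*(18)^3 - 5*(18)^2 + 2 = (23328) + (-1620) + (2) = 21710; answer 21710

21710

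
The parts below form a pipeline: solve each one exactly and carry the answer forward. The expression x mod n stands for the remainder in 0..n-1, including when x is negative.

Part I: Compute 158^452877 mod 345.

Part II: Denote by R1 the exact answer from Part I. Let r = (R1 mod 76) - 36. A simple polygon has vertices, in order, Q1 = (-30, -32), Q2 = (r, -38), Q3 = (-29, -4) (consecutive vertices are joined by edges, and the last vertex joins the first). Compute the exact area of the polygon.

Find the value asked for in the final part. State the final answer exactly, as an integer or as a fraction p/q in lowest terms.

437

Part I: squarings mod 345: 158^1=158, 158^2=124, 158^4=196, 158^8=121, 158^16=151, 158^32=31, 158^64=271, 158^128=301, 158^256=211, 158^512=16, 158^1024=256, 158^2048=331, 158^4096=196, 158^8192=121, 158^16384=151, 158^32768=31, 158^65536=271, 158^131072=301, 158^262144=211; 158^452877 = 158^1 * 158^4 * 158^8 * 158^256 * 158^2048 * 158^8192 * 158^16384 * 158^32768 * 158^131072 * 158^262144 = 113 (mod 345); answer 113
Part II: R1 = 113; r = 1; cross terms: (-30*-38 - 1*-32)=1172, (1*-4 - -29*-38)=-1106, (-29*-32 - -30*-4)=808; twice the area = |874| = 874; area = 437; answer 437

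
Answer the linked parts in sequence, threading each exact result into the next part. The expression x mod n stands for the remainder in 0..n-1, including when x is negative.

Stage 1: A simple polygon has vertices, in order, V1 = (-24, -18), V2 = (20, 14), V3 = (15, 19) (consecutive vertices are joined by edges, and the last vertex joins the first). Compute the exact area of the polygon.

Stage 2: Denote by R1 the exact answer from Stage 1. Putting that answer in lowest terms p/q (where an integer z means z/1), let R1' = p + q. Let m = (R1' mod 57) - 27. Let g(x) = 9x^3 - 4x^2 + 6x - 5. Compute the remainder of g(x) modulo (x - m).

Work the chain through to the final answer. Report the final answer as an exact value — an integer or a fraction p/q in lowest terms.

-3330

Stage 1: cross terms: (-24*14 - 20*-18)=24, (20*19 - 15*14)=170, (15*-18 - -24*19)=186; twice the area = |380| = 380; area = 190; answer 190
Stage 2: R1 = 190; threaded value p + q = 191; m = -7; remainder = value at the root: 9*(-7)^3 - 4*(-7)^2 + 6*(-7)^1 - 5 = (-3087) + (-196) + (-42) + (-5) = -3330; answer -3330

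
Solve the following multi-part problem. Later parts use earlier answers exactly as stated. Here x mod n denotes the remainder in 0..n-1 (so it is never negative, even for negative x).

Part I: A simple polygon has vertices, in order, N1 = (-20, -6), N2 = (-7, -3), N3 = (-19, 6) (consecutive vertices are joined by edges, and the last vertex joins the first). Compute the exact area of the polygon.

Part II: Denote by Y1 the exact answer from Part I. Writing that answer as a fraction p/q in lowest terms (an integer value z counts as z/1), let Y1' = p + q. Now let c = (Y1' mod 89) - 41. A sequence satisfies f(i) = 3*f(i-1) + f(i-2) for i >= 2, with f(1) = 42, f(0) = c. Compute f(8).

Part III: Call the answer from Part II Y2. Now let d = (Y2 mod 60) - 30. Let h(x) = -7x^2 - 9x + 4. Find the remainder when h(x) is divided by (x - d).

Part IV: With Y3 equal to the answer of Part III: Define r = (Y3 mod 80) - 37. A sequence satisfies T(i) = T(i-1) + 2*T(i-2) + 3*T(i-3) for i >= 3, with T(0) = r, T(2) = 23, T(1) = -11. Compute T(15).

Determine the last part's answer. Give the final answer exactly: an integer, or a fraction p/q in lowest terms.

1348537

Part I: cross terms: (-20*-3 - -7*-6)=18, (-7*6 - -19*-3)=-99, (-19*-6 - -20*6)=234; twice the area = |153| = 153; area = 153/2; answer 153/2
Part II: Y1 = 153/2; threaded value p + q = 155; c = 25; f(2) = 3*(42) + 1*(25) = 151; iterating: f(2)=151, f(3)=495, f(4)=1636, f(5)=5403, f(6)=17845, f(7)=58938, f(8)=194659; answer 194659
Part III: Y2 = 194659; d = -11; remainder = value at the root: -7*(-11)^2 - 9*(-11)^1 + 4 = (-847) + (99) + (4) = -744; answer -744
Part IV: Y3 = -744; r = 19; T(3) = 1*(23) + 2*(-11) + 3*(19) = 58; iterating: T(3)=58, T(4)=71, T(5)=256, T(6)=572, T(7)=1297, T(8)=3209, T(9)=7519, T(10)=17828, T(11)=42493, T(12)=100706, T(13)=239176, T(14)=568067, T(15)=1348537; answer 1348537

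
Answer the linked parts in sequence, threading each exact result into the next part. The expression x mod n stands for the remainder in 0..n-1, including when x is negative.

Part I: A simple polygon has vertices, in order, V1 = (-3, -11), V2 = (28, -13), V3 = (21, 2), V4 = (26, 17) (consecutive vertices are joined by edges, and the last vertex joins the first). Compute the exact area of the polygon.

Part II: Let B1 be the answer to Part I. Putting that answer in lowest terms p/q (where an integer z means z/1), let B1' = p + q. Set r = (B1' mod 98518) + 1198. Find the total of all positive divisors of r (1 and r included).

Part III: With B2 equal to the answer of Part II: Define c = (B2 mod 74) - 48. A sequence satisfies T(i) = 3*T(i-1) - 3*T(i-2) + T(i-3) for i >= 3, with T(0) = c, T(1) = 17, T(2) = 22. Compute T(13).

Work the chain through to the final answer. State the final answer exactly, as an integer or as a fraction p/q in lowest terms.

737

Part I: cross terms: (-3*-13 - 28*-11)=347, (28*2 - 21*-13)=329, (21*17 - 26*2)=305, (26*-11 - -3*17)=-235; twice the area = |746| = 746; area = 373; answer 373
Part II: B1 = 373; threaded value p + q = 374; r = 1572; 1572 = 2^2 * 3 * 131; sigma = (1 + 2 + 4) * (1 + 3) * (1 + 131) = 7 * 4 * 132 = 3696; answer 3696
Part III: B2 = 3696; c = 22; T(3) = 3*(22) - 3*(17) + 1*(22) = 37; iterating: T(3)=37, T(4)=62, T(5)=97, T(6)=142, T(7)=197, T(8)=262, T(9)=337, T(10)=422, T(11)=517, T(12)=622, T(13)=737; answer 737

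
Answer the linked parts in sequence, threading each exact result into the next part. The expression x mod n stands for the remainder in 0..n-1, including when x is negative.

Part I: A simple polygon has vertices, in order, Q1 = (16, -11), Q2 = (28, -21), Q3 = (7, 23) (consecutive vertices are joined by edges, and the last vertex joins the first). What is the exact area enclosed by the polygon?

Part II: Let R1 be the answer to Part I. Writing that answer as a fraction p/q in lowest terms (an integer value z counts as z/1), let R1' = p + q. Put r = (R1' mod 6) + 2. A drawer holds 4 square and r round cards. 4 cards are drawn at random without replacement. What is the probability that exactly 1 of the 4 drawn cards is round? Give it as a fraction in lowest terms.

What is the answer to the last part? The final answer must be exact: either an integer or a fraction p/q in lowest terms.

Part I: cross terms: (16*-21 - 28*-11)=-28, (28*23 - 7*-21)=791, (7*-11 - 16*23)=-445; twice the area = |318| = 318; area = 159; answer 159
Part II: R1 = 159; threaded value p + q = 160; r = 6; total draws C(10,4) = 210; favorable C(6,1)*C(4,3) = 24; P = 4/35; answer 4/35

4/35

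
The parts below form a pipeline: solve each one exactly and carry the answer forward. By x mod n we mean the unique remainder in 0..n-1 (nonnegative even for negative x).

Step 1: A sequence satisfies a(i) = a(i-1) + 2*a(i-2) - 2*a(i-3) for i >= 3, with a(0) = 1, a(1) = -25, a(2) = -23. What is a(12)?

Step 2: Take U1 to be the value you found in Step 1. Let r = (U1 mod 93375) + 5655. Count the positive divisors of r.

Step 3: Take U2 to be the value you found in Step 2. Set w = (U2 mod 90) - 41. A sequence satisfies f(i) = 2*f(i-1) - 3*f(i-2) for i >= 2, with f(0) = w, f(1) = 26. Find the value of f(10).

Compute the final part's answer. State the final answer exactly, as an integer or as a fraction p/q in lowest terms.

7531

Step 1: a(3) = 1*(-23) + 2*(-25) - 2*(1) = -75; iterating: a(3)=-75, a(4)=-71, a(5)=-175, a(6)=-167, a(7)=-375, a(8)=-359, a(9)=-775, a(10)=-743, a(11)=-1575, a(12)=-1511; answer -1511
Step 2: U1 = -1511; r = 97519; 97519 = 113 * 863; number of divisors = (1+1) * (1+1) = 4; answer 4
Step 3: U2 = 4; w = -37; f(2) = 2*(26) - 3*(-37) = 163; iterating: f(2)=163, f(3)=248, f(4)=7, f(5)=-730, f(6)=-1481, f(7)=-772, f(8)=2899, f(9)=8114, f(10)=7531; answer 7531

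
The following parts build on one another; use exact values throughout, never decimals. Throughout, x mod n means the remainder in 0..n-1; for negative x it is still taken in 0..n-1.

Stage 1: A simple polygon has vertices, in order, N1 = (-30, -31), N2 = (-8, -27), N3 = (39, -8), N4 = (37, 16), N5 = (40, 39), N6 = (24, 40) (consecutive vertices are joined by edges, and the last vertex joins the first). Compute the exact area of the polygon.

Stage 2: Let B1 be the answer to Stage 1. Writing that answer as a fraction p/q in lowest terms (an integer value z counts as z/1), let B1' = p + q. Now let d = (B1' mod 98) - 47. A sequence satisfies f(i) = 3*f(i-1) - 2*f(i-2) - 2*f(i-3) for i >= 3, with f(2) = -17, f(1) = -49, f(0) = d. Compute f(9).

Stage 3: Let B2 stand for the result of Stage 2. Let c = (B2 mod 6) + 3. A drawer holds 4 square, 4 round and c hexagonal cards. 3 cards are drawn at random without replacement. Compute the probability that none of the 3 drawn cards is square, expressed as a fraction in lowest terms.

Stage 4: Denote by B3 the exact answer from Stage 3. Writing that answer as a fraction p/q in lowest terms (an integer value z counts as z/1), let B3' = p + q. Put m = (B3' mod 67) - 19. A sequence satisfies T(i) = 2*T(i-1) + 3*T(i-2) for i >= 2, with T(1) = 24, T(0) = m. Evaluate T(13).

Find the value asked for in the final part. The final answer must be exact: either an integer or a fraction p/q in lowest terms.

17537544

Stage 1: cross terms: (-30*-27 - -8*-31)=562, (-8*-8 - 39*-27)=1117, (39*16 - 37*-8)=920, (37*39 - 40*16)=803, (40*40 - 24*39)=664, (24*-31 - -30*40)=456; twice the area = |4522| = 4522; area = 2261; answer 2261
Stage 2: B1 = 2261; threaded value p + q = 2262; d = -39; f(3) = 3*(-17) - 2*(-49) - 2*(-39) = 125; iterating: f(3)=125, f(4)=507, f(5)=1305, f(6)=2651, f(7)=4329, f(8)=5075, f(9)=1265; answer 1265
Stage 3: B2 = 1265; c = 8; total draws C(16,3) = 560; favorable C(12,3) = 220; P = 11/28; answer 11/28
Stage 4: B3 = 11/28; threaded value p + q = 39; m = 20; T(2) = 2*(24) + 3*(20) = 108; iterating: T(2)=108, T(3)=288, T(4)=900, T(5)=2664, T(6)=8028, T(7)=24048, T(8)=72180, T(9)=216504, T(10)=649548, T(11)=1948608, T(12)=5845860, T(13)=17537544; answer 17537544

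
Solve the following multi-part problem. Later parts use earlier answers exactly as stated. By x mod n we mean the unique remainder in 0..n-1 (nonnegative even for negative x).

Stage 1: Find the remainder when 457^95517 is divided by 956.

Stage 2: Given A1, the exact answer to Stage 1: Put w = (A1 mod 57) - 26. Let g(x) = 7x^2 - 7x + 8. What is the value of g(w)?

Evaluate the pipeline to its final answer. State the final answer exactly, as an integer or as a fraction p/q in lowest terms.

Stage 1: squarings mod 956: 457^1=457, 457^2=441, 457^4=413, 457^8=401, 457^16=193, 457^32=921, 457^64=269, 457^128=661, 457^256=29, 457^512=841, 457^1024=797, 457^2048=425, 457^4096=897, 457^8192=613, 457^16384=61, 457^32768=853, 457^65536=93; 457^95517 = 457^1 * 457^4 * 457^8 * 457^16 * 457^256 * 457^1024 * 457^4096 * 457^8192 * 457^16384 * 457^65536 = 373 (mod 956); answer 373
Stage 2: A1 = 373; w = 5; 7*(5)^2 - 7*(5)^1 + 8 = (175) + (-35) + (8) = 148; answer 148

148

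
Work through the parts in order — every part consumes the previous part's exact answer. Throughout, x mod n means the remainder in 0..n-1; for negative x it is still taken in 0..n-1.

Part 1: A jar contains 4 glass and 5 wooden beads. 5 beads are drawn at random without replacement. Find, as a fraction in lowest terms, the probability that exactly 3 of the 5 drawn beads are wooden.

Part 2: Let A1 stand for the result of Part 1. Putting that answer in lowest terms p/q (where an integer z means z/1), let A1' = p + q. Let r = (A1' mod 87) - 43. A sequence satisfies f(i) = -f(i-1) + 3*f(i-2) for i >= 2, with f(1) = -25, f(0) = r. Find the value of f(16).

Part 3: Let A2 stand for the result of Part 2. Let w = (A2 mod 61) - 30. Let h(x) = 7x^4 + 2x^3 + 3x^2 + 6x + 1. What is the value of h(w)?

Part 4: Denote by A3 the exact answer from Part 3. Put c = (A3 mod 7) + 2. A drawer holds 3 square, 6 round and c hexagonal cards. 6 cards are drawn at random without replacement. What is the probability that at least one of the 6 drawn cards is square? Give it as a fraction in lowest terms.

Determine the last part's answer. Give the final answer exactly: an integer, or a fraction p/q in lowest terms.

Part 1: total draws C(9,5) = 126; favorable C(5,3)*C(4,2) = 60; P = 10/21; answer 10/21
Part 2: A1 = 10/21; threaded value p + q = 31; r = -12; f(2) = -1*(-25) + 3*(-12) = -11; iterating: f(2)=-11, f(3)=-64, f(4)=31, f(5)=-223, f(6)=316, f(7)=-985, f(8)=1933, f(9)=-4888, f(10)=10687, f(11)=-25351, f(12)=57412, f(13)=-133465, f(14)=305701, f(15)=-706096, f(16)=1623199; answer 1623199
Part 3: A2 = 1623199; w = 20; 7*(20)^4 + 2*(20)^3 + 3*(20)^2 + 6*(20)^1 + 1 = (1120000) + (16000) + (1200) + (120) + (1) = 1137321; answer 1137321
Part 4: A3 = 1137321; c = 5; total draws C(14,6) = 3003; complement C(11,6) = 462; favorable 3003 - 462 = 2541; P = 11/13; answer 11/13

11/13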